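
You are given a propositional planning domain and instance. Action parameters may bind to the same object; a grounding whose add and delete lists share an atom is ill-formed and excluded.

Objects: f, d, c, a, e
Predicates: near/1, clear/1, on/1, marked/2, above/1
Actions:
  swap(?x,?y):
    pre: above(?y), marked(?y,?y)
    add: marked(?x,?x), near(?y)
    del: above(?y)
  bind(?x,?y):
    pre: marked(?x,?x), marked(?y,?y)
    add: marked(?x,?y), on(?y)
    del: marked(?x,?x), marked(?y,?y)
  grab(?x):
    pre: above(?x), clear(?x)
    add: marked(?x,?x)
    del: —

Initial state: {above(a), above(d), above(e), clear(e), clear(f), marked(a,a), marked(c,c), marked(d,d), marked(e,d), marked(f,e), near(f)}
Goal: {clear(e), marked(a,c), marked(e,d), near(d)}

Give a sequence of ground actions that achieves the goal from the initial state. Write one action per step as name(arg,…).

1. swap(f,d)  →  {above(a), above(e), clear(e), clear(f), marked(a,a), marked(c,c), marked(d,d), marked(e,d), marked(f,e), marked(f,f), near(d), near(f)}
2. bind(a,c)  →  {above(a), above(e), clear(e), clear(f), marked(a,c), marked(d,d), marked(e,d), marked(f,e), marked(f,f), near(d), near(f), on(c)}

swap(f,d); bind(a,c)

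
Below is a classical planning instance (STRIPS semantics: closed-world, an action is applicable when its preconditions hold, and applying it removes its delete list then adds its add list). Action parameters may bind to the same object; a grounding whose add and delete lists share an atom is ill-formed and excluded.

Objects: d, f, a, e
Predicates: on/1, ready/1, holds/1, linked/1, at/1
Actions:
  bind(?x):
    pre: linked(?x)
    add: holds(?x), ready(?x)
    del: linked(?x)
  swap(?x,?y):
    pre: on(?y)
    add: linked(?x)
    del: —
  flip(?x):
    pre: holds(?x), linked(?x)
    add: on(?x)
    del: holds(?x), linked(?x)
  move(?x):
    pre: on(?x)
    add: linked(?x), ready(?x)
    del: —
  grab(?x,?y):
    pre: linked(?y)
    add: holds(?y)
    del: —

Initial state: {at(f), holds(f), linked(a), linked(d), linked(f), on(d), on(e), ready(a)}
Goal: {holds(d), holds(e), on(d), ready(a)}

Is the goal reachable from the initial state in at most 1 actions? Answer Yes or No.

1. bind(d)  →  {at(f), holds(d), holds(f), linked(a), linked(f), on(d), on(e), ready(a), ready(d)}
2. swap(e,d)  →  {at(f), holds(d), holds(f), linked(a), linked(e), linked(f), on(d), on(e), ready(a), ready(d)}
3. bind(e)  →  {at(f), holds(d), holds(e), holds(f), linked(a), linked(f), on(d), on(e), ready(a), ready(d), ready(e)}
optimal plan length = 3; 3 > 1

No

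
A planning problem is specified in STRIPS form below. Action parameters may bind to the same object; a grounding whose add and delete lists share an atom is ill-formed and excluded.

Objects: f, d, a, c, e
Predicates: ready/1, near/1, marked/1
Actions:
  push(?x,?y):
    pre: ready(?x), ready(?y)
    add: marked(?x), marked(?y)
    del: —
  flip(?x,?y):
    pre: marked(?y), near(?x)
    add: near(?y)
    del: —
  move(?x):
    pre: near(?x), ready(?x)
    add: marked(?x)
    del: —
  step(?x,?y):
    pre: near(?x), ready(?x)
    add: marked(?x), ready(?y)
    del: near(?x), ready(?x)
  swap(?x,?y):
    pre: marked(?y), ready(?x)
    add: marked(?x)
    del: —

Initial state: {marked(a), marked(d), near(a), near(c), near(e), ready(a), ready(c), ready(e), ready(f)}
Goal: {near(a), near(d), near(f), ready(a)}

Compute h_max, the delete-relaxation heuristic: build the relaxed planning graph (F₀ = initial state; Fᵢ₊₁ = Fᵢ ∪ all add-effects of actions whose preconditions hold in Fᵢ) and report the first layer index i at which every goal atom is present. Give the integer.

2

F0 = init (9 atoms)
F1 = F0 ∪ {marked(c), marked(e), marked(f), near(d), ready(d)}  (14 atoms)
F2 = F1 ∪ {near(f)}  (15 atoms)
goal ⊆ F2  ⇒  h_max = 2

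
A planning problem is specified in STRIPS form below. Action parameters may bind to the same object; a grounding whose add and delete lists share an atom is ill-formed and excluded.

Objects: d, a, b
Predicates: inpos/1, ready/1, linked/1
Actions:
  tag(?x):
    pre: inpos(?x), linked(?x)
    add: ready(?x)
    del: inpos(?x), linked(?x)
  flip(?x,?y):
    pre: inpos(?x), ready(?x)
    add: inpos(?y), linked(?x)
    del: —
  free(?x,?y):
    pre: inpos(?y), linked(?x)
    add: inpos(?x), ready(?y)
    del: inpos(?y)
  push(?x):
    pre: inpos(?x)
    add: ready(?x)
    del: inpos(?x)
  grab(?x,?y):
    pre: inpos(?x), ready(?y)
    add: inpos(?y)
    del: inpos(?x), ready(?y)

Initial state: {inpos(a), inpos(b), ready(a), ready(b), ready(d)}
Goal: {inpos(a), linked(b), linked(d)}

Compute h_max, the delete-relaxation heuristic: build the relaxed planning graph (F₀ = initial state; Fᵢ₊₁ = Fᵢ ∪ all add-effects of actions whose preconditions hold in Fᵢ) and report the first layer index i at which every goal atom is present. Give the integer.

F0 = init (5 atoms)
F1 = F0 ∪ {inpos(d), linked(a), linked(b)}  (8 atoms)
F2 = F1 ∪ {linked(d)}  (9 atoms)
goal ⊆ F2  ⇒  h_max = 2

2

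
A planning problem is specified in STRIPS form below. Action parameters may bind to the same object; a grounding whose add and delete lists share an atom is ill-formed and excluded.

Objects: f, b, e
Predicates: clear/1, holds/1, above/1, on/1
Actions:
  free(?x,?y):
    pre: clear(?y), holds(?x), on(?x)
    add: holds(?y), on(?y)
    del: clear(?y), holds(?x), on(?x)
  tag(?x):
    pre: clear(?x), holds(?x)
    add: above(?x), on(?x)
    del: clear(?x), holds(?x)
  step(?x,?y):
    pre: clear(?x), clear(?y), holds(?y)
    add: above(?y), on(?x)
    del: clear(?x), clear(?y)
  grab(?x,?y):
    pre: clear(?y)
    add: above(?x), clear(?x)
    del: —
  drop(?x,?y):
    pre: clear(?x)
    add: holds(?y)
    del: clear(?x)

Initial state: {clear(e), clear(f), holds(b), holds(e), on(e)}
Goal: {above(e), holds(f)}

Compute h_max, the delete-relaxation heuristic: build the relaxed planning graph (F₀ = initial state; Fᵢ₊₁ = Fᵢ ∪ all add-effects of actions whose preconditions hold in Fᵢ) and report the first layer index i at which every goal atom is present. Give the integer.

F0 = init (5 atoms)
F1 = F0 ∪ {above(b), above(e), above(f), clear(b), holds(f), on(f)}  (11 atoms)
goal ⊆ F1  ⇒  h_max = 1

1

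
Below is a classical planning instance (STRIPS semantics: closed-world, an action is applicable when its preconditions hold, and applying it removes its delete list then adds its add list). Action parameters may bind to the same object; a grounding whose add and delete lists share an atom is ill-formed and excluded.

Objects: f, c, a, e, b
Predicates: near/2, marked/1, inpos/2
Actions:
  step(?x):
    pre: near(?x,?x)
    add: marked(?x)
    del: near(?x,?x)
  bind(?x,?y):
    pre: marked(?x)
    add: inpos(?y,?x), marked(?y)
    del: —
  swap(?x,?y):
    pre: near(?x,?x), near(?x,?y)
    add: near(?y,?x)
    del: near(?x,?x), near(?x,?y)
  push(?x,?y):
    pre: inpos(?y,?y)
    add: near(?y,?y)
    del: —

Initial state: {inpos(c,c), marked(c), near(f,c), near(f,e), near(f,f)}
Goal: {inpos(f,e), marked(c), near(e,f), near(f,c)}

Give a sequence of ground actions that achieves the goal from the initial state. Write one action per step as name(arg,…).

bind(c,e); bind(e,f); swap(f,e)

1. bind(c,e)  →  {inpos(c,c), inpos(e,c), marked(c), marked(e), near(f,c), near(f,e), near(f,f)}
2. bind(e,f)  →  {inpos(c,c), inpos(e,c), inpos(f,e), marked(c), marked(e), marked(f), near(f,c), near(f,e), near(f,f)}
3. swap(f,e)  →  {inpos(c,c), inpos(e,c), inpos(f,e), marked(c), marked(e), marked(f), near(e,f), near(f,c)}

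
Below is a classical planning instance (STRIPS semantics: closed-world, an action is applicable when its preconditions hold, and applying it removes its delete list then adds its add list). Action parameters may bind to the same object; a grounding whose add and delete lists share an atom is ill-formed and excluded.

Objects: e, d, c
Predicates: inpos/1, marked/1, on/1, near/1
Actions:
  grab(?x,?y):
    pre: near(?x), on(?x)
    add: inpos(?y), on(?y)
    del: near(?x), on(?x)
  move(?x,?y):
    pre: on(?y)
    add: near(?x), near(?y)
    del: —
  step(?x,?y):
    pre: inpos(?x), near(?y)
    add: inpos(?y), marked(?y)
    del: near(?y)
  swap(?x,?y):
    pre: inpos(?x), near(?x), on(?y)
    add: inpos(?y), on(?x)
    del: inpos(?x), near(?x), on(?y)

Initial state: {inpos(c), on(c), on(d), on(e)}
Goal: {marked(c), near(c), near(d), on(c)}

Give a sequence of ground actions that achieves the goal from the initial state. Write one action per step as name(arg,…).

1. move(e,c)  →  {inpos(c), near(c), near(e), on(c), on(d), on(e)}
2. step(c,c)  →  {inpos(c), marked(c), near(e), on(c), on(d), on(e)}
3. move(d,c)  →  {inpos(c), marked(c), near(c), near(d), near(e), on(c), on(d), on(e)}

move(e,c); step(c,c); move(d,c)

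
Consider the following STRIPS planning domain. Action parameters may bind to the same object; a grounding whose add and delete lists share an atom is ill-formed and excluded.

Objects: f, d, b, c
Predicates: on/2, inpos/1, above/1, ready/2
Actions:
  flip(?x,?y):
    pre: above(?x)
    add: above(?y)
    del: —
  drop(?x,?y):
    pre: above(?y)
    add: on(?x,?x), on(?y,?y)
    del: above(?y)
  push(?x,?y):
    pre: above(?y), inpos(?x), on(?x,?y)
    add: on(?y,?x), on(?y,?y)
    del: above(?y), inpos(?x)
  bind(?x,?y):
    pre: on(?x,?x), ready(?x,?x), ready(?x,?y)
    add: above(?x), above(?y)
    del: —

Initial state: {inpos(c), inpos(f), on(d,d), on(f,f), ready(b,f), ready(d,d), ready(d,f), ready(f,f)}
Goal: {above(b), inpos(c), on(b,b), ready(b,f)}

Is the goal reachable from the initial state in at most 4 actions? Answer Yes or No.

Yes

1. bind(f,f)  →  {above(f), inpos(c), inpos(f), on(d,d), on(f,f), ready(b,f), ready(d,d), ready(d,f), ready(f,f)}
2. flip(f,b)  →  {above(b), above(f), inpos(c), inpos(f), on(d,d), on(f,f), ready(b,f), ready(d,d), ready(d,f), ready(f,f)}
3. drop(b,f)  →  {above(b), inpos(c), inpos(f), on(b,b), on(d,d), on(f,f), ready(b,f), ready(d,d), ready(d,f), ready(f,f)}
optimal plan length = 3; 3 ≤ 4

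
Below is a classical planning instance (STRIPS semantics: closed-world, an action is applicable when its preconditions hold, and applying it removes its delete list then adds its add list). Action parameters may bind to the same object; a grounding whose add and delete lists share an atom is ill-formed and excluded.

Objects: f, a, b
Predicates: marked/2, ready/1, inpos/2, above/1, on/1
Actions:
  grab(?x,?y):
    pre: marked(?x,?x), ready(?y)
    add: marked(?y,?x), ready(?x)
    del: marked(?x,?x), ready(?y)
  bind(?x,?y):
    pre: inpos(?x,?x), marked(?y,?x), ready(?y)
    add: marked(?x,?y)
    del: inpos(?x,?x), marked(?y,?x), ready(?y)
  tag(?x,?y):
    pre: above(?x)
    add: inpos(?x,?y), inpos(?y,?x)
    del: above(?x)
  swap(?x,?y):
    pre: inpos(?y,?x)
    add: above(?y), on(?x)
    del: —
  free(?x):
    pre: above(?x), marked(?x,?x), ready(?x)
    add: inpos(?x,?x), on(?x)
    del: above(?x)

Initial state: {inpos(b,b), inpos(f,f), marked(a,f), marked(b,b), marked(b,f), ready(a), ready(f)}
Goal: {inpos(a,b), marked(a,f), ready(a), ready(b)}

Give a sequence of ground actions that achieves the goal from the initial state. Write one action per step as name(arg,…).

grab(b,f); swap(b,b); tag(b,a)

1. grab(b,f)  →  {inpos(b,b), inpos(f,f), marked(a,f), marked(b,f), marked(f,b), ready(a), ready(b)}
2. swap(b,b)  →  {above(b), inpos(b,b), inpos(f,f), marked(a,f), marked(b,f), marked(f,b), on(b), ready(a), ready(b)}
3. tag(b,a)  →  {inpos(a,b), inpos(b,a), inpos(b,b), inpos(f,f), marked(a,f), marked(b,f), marked(f,b), on(b), ready(a), ready(b)}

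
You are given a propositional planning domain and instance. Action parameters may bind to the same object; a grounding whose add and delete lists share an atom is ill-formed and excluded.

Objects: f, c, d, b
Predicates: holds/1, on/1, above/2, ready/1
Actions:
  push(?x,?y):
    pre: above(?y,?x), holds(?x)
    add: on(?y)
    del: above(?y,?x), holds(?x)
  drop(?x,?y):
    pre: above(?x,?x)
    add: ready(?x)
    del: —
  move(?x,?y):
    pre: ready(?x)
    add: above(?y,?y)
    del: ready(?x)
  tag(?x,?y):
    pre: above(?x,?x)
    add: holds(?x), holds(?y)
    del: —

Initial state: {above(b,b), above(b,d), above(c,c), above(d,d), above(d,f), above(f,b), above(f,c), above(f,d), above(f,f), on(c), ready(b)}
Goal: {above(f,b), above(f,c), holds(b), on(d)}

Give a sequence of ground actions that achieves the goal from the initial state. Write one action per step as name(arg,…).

1. tag(f,b)  →  {above(b,b), above(b,d), above(c,c), above(d,d), above(d,f), above(f,b), above(f,c), above(f,d), above(f,f), holds(b), holds(f), on(c), ready(b)}
2. push(f,d)  →  {above(b,b), above(b,d), above(c,c), above(d,d), above(f,b), above(f,c), above(f,d), above(f,f), holds(b), on(c), on(d), ready(b)}

tag(f,b); push(f,d)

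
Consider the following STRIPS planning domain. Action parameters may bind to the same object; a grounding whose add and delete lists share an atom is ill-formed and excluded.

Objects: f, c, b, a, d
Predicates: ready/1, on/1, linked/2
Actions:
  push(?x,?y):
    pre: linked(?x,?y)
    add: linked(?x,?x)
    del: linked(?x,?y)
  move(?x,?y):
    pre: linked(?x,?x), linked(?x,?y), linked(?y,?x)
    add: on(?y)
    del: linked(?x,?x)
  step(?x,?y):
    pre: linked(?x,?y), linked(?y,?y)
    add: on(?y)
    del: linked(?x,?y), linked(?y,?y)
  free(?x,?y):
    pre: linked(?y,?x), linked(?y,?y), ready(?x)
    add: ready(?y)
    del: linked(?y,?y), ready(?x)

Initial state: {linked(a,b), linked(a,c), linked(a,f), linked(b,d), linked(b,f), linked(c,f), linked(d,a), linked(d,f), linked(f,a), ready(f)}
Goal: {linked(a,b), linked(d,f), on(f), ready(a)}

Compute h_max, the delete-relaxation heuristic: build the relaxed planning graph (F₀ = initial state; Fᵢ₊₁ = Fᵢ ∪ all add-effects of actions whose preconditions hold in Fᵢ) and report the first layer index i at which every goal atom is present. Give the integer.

F0 = init (10 atoms)
F1 = F0 ∪ {linked(a,a), linked(b,b), linked(c,c), linked(d,d), linked(f,f)}  (15 atoms)
F2 = F1 ∪ {on(a), on(b), on(c), on(d), on(f), ready(a), ready(b), ready(c), ready(d)}  (24 atoms)
goal ⊆ F2  ⇒  h_max = 2

2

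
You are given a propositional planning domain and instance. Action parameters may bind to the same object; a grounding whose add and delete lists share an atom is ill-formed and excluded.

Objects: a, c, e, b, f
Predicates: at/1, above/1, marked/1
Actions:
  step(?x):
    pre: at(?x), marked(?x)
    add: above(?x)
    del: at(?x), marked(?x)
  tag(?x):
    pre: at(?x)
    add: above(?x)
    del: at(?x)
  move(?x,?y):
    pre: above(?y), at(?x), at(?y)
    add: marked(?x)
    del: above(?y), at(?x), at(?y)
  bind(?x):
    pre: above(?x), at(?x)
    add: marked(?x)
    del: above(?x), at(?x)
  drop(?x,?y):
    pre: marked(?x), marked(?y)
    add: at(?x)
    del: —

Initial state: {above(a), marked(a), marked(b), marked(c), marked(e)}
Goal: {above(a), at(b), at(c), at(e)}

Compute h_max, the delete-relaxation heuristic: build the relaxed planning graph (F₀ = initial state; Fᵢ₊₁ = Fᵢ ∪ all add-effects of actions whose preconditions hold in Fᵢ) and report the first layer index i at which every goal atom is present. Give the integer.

F0 = init (5 atoms)
F1 = F0 ∪ {at(a), at(b), at(c), at(e)}  (9 atoms)
goal ⊆ F1  ⇒  h_max = 1

1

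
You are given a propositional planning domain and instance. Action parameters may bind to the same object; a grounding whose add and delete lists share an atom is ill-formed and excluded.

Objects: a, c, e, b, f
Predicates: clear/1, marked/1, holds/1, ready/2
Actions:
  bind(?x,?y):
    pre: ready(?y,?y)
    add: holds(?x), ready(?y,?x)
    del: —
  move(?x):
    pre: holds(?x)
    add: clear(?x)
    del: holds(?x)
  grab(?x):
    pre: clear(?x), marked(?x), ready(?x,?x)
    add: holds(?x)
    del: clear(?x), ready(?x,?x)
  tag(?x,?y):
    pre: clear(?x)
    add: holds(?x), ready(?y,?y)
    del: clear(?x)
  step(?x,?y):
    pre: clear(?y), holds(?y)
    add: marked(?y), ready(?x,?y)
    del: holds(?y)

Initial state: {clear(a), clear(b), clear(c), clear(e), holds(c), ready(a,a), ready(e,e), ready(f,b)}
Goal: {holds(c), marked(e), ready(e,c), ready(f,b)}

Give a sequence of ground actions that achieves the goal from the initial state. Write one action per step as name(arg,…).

bind(c,e); bind(e,a); step(a,e)

1. bind(c,e)  →  {clear(a), clear(b), clear(c), clear(e), holds(c), ready(a,a), ready(e,c), ready(e,e), ready(f,b)}
2. bind(e,a)  →  {clear(a), clear(b), clear(c), clear(e), holds(c), holds(e), ready(a,a), ready(a,e), ready(e,c), ready(e,e), ready(f,b)}
3. step(a,e)  →  {clear(a), clear(b), clear(c), clear(e), holds(c), marked(e), ready(a,a), ready(a,e), ready(e,c), ready(e,e), ready(f,b)}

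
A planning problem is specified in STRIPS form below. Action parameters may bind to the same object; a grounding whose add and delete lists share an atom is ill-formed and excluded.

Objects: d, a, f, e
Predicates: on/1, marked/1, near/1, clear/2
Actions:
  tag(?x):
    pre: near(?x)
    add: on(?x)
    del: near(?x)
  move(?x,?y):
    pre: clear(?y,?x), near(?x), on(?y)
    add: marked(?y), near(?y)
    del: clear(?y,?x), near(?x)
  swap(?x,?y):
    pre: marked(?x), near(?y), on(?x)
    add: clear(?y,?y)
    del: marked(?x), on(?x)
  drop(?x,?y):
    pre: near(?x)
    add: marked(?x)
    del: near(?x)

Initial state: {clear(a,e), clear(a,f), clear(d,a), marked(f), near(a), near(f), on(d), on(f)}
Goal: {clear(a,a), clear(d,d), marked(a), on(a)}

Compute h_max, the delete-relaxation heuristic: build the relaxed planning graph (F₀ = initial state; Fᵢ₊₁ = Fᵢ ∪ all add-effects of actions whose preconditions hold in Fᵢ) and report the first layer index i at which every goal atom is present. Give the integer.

2

F0 = init (8 atoms)
F1 = F0 ∪ {clear(a,a), clear(f,f), marked(a), marked(d), near(d), on(a)}  (14 atoms)
F2 = F1 ∪ {clear(d,d)}  (15 atoms)
goal ⊆ F2  ⇒  h_max = 2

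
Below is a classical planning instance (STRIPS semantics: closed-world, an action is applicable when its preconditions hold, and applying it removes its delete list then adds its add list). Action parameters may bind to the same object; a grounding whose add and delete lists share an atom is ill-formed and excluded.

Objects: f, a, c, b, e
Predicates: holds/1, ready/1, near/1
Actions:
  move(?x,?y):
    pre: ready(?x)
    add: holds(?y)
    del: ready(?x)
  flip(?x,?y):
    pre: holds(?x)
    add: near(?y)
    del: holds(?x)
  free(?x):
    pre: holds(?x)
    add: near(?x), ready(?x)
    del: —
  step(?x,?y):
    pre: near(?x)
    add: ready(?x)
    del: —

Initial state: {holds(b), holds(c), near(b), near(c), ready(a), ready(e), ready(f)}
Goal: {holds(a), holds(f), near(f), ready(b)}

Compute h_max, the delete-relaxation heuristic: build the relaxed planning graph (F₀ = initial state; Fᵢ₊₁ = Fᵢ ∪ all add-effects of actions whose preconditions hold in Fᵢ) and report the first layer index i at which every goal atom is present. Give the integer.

F0 = init (7 atoms)
F1 = F0 ∪ {holds(a), holds(e), holds(f), near(a), near(e), near(f), ready(b), ready(c)}  (15 atoms)
goal ⊆ F1  ⇒  h_max = 1

1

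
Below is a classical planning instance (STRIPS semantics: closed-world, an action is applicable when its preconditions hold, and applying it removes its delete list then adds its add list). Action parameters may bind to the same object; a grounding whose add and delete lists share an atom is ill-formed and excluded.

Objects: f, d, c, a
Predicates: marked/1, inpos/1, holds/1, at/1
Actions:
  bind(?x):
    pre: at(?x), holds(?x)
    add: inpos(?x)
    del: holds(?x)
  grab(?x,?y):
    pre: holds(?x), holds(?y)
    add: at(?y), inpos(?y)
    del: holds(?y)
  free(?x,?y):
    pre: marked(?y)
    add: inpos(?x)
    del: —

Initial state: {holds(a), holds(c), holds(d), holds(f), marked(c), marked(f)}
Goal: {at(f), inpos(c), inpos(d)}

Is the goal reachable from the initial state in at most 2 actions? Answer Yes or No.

No

1. grab(f,f)  →  {at(f), holds(a), holds(c), holds(d), inpos(f), marked(c), marked(f)}
2. grab(d,d)  →  {at(d), at(f), holds(a), holds(c), inpos(d), inpos(f), marked(c), marked(f)}
3. grab(c,c)  →  {at(c), at(d), at(f), holds(a), inpos(c), inpos(d), inpos(f), marked(c), marked(f)}
optimal plan length = 3; 3 > 2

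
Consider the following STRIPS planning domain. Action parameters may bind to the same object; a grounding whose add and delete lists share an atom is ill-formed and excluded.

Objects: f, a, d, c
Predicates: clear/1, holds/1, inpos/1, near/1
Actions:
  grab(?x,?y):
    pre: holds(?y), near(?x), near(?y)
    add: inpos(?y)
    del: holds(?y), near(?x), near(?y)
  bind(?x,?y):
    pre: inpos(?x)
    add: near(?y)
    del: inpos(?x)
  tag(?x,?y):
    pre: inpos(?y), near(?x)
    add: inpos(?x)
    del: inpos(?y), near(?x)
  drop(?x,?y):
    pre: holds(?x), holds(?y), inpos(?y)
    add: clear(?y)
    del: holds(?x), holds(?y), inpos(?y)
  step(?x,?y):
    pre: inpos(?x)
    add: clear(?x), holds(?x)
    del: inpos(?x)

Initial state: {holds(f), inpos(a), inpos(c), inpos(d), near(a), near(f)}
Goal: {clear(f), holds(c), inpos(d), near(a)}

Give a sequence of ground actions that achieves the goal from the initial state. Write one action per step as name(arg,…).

1. grab(f,f)  →  {inpos(a), inpos(c), inpos(d), inpos(f), near(a)}
2. step(f,f)  →  {clear(f), holds(f), inpos(a), inpos(c), inpos(d), near(a)}
3. step(c,f)  →  {clear(c), clear(f), holds(c), holds(f), inpos(a), inpos(d), near(a)}

grab(f,f); step(f,f); step(c,f)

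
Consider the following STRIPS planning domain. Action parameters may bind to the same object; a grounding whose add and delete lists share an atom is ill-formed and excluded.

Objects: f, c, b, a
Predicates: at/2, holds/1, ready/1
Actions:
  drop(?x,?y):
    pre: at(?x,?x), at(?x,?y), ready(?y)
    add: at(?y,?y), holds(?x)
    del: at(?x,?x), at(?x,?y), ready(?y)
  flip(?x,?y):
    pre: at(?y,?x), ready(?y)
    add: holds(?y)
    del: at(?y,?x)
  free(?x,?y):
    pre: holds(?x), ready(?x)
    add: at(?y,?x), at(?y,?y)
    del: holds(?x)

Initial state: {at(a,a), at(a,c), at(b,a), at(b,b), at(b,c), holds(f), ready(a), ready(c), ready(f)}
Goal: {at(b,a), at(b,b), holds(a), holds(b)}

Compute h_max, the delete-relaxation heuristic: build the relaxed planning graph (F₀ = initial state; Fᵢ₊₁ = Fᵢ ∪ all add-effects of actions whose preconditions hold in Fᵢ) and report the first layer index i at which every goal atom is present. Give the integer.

1

F0 = init (9 atoms)
F1 = F0 ∪ {at(a,f), at(b,f), at(c,c), at(c,f), at(f,f), holds(a), holds(b)}  (16 atoms)
goal ⊆ F1  ⇒  h_max = 1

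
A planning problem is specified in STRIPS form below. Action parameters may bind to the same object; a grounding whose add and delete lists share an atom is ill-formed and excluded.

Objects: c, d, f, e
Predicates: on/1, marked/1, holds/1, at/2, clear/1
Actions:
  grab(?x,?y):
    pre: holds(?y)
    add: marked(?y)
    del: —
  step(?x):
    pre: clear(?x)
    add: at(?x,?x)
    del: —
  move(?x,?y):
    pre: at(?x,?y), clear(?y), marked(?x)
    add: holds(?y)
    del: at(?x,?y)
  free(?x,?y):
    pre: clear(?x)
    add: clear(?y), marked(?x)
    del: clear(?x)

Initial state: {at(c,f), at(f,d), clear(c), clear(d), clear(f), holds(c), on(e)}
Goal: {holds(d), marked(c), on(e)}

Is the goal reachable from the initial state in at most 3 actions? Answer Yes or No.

1. grab(c,c)  →  {at(c,f), at(f,d), clear(c), clear(d), clear(f), holds(c), marked(c), on(e)}
2. free(f,c)  →  {at(c,f), at(f,d), clear(c), clear(d), holds(c), marked(c), marked(f), on(e)}
3. move(f,d)  →  {at(c,f), clear(c), clear(d), holds(c), holds(d), marked(c), marked(f), on(e)}
optimal plan length = 3; 3 ≤ 3

Yes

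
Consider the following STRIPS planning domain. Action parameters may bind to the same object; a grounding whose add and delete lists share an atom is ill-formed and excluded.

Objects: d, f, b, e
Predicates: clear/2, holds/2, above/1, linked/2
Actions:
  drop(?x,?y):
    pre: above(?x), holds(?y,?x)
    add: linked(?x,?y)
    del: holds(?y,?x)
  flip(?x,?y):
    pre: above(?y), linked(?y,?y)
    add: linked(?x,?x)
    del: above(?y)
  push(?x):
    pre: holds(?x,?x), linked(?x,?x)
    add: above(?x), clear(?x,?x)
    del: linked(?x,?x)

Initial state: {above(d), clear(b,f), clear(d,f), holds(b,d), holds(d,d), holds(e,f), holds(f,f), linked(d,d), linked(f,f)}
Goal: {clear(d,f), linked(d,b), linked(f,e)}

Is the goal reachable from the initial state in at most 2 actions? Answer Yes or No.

No

1. drop(d,b)  →  {above(d), clear(b,f), clear(d,f), holds(d,d), holds(e,f), holds(f,f), linked(d,b), linked(d,d), linked(f,f)}
2. push(f)  →  {above(d), above(f), clear(b,f), clear(d,f), clear(f,f), holds(d,d), holds(e,f), holds(f,f), linked(d,b), linked(d,d)}
3. drop(f,e)  →  {above(d), above(f), clear(b,f), clear(d,f), clear(f,f), holds(d,d), holds(f,f), linked(d,b), linked(d,d), linked(f,e)}
optimal plan length = 3; 3 > 2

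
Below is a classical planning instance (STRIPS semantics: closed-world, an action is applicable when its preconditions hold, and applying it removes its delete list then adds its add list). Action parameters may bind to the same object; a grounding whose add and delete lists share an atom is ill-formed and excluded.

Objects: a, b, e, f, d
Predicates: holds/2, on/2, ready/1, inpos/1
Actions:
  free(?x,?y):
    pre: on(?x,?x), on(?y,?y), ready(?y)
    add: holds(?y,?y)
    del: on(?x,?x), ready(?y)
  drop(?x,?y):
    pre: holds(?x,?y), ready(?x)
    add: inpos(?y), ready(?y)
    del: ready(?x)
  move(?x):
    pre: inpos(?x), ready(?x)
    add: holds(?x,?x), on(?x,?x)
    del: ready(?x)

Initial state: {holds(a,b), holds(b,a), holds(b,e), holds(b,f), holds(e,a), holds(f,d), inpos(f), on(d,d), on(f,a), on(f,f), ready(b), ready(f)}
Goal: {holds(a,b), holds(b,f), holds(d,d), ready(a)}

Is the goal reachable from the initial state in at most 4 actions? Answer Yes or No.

1. drop(b,a)  →  {holds(a,b), holds(b,a), holds(b,e), holds(b,f), holds(e,a), holds(f,d), inpos(a), inpos(f), on(d,d), on(f,a), on(f,f), ready(a), ready(f)}
2. drop(f,d)  →  {holds(a,b), holds(b,a), holds(b,e), holds(b,f), holds(e,a), holds(f,d), inpos(a), inpos(d), inpos(f), on(d,d), on(f,a), on(f,f), ready(a), ready(d)}
3. free(f,d)  →  {holds(a,b), holds(b,a), holds(b,e), holds(b,f), holds(d,d), holds(e,a), holds(f,d), inpos(a), inpos(d), inpos(f), on(d,d), on(f,a), ready(a)}
optimal plan length = 3; 3 ≤ 4

Yes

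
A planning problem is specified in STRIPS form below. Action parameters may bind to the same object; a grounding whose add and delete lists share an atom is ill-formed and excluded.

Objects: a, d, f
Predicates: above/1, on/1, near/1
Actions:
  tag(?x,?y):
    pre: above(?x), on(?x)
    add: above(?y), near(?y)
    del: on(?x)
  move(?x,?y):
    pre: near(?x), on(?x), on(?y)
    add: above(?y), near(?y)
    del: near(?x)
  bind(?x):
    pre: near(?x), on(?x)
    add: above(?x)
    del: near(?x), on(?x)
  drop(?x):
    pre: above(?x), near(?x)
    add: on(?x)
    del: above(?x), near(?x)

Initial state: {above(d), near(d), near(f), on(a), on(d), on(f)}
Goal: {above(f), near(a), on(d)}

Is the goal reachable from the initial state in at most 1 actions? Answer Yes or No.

1. move(d,a)  →  {above(a), above(d), near(a), near(f), on(a), on(d), on(f)}
2. tag(a,f)  →  {above(a), above(d), above(f), near(a), near(f), on(d), on(f)}
optimal plan length = 2; 2 > 1

No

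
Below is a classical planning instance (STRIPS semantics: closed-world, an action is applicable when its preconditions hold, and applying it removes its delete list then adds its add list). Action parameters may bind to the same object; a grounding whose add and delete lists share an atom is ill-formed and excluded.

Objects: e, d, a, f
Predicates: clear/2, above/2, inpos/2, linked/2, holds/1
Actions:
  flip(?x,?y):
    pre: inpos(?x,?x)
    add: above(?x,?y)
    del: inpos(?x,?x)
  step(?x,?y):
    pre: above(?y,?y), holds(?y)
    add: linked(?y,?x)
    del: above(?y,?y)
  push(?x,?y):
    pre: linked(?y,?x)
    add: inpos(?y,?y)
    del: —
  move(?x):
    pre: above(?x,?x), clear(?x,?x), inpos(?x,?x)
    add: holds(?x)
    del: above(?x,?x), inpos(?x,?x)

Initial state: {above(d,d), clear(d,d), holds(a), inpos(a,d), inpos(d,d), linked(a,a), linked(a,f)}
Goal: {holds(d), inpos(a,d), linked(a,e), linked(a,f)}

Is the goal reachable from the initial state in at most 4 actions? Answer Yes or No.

1. push(a,a)  →  {above(d,d), clear(d,d), holds(a), inpos(a,a), inpos(a,d), inpos(d,d), linked(a,a), linked(a,f)}
2. flip(a,a)  →  {above(a,a), above(d,d), clear(d,d), holds(a), inpos(a,d), inpos(d,d), linked(a,a), linked(a,f)}
3. step(e,a)  →  {above(d,d), clear(d,d), holds(a), inpos(a,d), inpos(d,d), linked(a,a), linked(a,e), linked(a,f)}
4. move(d)  →  {clear(d,d), holds(a), holds(d), inpos(a,d), linked(a,a), linked(a,e), linked(a,f)}
optimal plan length = 4; 4 ≤ 4

Yes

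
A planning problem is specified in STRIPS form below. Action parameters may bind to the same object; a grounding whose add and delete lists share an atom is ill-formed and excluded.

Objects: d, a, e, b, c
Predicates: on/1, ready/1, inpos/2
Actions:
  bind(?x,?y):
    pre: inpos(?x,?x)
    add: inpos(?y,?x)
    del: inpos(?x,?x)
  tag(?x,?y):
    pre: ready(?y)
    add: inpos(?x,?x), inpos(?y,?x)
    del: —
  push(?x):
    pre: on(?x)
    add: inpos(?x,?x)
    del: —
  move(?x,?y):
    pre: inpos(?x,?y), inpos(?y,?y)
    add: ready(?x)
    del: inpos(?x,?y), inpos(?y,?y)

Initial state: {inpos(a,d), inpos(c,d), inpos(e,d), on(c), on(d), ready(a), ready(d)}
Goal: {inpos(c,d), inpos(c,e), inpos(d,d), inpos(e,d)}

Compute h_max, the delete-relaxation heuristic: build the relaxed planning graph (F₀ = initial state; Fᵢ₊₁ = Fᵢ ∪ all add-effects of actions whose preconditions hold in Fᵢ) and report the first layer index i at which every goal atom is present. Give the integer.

2

F0 = init (7 atoms)
F1 = F0 ∪ {inpos(a,a), inpos(a,b), inpos(a,c), inpos(a,e), inpos(b,b), inpos(c,c), inpos(d,a), inpos(d,b), inpos(d,c), inpos(d,d), inpos(d,e), inpos(e,e)}  (19 atoms)
F2 = F1 ∪ {inpos(b,a), inpos(b,c), inpos(b,d), inpos(b,e), inpos(c,a), inpos(c,b), inpos(c,e), inpos(e,a), inpos(e,b), inpos(e,c), ready(b), ready(c), ready(e)}  (32 atoms)
goal ⊆ F2  ⇒  h_max = 2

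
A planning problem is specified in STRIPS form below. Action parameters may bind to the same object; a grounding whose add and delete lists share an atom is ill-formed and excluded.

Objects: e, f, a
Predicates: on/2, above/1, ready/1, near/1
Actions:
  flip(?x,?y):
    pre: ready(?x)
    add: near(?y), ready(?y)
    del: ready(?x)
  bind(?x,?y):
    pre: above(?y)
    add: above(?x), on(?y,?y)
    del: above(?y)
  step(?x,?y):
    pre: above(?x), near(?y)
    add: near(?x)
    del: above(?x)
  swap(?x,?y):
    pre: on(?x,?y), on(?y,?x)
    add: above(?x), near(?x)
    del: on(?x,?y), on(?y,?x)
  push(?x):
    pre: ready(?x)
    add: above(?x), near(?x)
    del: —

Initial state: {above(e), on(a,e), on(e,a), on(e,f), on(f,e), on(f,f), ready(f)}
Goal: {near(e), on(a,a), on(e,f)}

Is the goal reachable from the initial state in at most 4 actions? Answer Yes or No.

Yes

1. flip(f,e)  →  {above(e), near(e), on(a,e), on(e,a), on(e,f), on(f,e), on(f,f), ready(e)}
2. bind(a,e)  →  {above(a), near(e), on(a,e), on(e,a), on(e,e), on(e,f), on(f,e), on(f,f), ready(e)}
3. bind(e,a)  →  {above(e), near(e), on(a,a), on(a,e), on(e,a), on(e,e), on(e,f), on(f,e), on(f,f), ready(e)}
optimal plan length = 3; 3 ≤ 4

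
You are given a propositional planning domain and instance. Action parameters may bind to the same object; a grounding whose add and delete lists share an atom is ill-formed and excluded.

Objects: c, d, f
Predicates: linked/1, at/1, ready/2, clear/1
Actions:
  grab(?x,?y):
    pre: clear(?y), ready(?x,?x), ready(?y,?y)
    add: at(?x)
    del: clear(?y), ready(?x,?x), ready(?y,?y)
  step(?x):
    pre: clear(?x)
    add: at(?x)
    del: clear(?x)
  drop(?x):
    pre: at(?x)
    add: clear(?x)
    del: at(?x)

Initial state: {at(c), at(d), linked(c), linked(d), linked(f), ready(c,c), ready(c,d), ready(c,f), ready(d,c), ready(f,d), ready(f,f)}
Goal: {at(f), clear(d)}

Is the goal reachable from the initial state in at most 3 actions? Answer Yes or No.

1. drop(c)  →  {at(d), clear(c), linked(c), linked(d), linked(f), ready(c,c), ready(c,d), ready(c,f), ready(d,c), ready(f,d), ready(f,f)}
2. grab(f,c)  →  {at(d), at(f), linked(c), linked(d), linked(f), ready(c,d), ready(c,f), ready(d,c), ready(f,d)}
3. drop(d)  →  {at(f), clear(d), linked(c), linked(d), linked(f), ready(c,d), ready(c,f), ready(d,c), ready(f,d)}
optimal plan length = 3; 3 ≤ 3

Yes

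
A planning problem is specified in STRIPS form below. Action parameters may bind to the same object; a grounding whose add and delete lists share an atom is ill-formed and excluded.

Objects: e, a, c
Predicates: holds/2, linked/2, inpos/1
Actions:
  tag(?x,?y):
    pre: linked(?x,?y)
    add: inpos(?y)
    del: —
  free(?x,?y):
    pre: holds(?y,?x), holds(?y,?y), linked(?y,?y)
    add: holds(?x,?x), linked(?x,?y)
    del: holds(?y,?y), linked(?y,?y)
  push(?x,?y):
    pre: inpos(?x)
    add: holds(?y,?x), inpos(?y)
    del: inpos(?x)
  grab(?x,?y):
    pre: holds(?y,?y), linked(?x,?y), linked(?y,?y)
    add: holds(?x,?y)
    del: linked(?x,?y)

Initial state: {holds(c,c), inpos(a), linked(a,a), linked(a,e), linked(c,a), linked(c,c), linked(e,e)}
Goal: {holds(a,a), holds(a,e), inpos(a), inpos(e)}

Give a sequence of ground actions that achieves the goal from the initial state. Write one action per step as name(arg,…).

tag(e,e); push(a,c); free(a,c); push(e,a); tag(e,e)

1. tag(e,e)  →  {holds(c,c), inpos(a), inpos(e), linked(a,a), linked(a,e), linked(c,a), linked(c,c), linked(e,e)}
2. push(a,c)  →  {holds(c,a), holds(c,c), inpos(c), inpos(e), linked(a,a), linked(a,e), linked(c,a), linked(c,c), linked(e,e)}
3. free(a,c)  →  {holds(a,a), holds(c,a), inpos(c), inpos(e), linked(a,a), linked(a,c), linked(a,e), linked(c,a), linked(e,e)}
4. push(e,a)  →  {holds(a,a), holds(a,e), holds(c,a), inpos(a), inpos(c), linked(a,a), linked(a,c), linked(a,e), linked(c,a), linked(e,e)}
5. tag(e,e)  →  {holds(a,a), holds(a,e), holds(c,a), inpos(a), inpos(c), inpos(e), linked(a,a), linked(a,c), linked(a,e), linked(c,a), linked(e,e)}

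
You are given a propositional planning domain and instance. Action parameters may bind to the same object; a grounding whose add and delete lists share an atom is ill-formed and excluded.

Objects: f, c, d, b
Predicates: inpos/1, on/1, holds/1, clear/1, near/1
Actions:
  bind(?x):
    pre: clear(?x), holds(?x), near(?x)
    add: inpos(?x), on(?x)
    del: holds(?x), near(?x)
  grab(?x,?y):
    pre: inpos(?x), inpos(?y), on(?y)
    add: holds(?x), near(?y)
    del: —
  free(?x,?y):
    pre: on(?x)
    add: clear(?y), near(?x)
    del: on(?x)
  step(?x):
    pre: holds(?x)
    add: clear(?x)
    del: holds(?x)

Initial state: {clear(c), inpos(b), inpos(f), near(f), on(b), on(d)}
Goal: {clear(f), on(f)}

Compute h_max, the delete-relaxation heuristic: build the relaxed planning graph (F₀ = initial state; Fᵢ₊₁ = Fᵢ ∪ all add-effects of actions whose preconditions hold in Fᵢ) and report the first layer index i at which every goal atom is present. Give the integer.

F0 = init (6 atoms)
F1 = F0 ∪ {clear(b), clear(d), clear(f), holds(b), holds(f), near(b), near(d)}  (13 atoms)
F2 = F1 ∪ {on(f)}  (14 atoms)
goal ⊆ F2  ⇒  h_max = 2

2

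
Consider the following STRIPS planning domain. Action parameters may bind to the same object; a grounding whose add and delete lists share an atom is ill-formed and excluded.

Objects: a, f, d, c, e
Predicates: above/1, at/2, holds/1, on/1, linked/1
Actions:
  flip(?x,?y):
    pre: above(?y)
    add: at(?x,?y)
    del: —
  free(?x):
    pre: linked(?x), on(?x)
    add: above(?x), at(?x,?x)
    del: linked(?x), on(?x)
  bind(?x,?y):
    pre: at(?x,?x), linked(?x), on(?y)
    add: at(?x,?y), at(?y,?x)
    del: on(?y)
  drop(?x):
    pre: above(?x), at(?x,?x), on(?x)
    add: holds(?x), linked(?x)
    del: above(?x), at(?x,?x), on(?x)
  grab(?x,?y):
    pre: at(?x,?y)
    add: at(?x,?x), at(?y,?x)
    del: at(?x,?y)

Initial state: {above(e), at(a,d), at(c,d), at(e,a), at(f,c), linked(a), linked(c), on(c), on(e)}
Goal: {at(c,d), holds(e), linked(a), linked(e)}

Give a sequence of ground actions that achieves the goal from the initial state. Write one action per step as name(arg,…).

1. flip(e,e)  →  {above(e), at(a,d), at(c,d), at(e,a), at(e,e), at(f,c), linked(a), linked(c), on(c), on(e)}
2. drop(e)  →  {at(a,d), at(c,d), at(e,a), at(f,c), holds(e), linked(a), linked(c), linked(e), on(c)}

flip(e,e); drop(e)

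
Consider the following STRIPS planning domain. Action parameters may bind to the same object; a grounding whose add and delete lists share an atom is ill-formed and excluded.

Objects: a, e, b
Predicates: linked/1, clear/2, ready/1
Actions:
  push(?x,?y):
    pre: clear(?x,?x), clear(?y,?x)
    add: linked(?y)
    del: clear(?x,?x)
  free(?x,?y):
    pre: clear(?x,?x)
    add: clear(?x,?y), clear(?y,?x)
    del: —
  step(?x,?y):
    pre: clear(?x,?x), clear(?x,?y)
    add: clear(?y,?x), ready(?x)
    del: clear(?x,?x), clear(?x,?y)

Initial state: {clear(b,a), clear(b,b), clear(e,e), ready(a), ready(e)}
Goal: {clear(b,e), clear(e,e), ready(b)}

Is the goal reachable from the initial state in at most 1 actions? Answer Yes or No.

No

1. free(e,b)  →  {clear(b,a), clear(b,b), clear(b,e), clear(e,b), clear(e,e), ready(a), ready(e)}
2. step(b,a)  →  {clear(a,b), clear(b,e), clear(e,b), clear(e,e), ready(a), ready(b), ready(e)}
optimal plan length = 2; 2 > 1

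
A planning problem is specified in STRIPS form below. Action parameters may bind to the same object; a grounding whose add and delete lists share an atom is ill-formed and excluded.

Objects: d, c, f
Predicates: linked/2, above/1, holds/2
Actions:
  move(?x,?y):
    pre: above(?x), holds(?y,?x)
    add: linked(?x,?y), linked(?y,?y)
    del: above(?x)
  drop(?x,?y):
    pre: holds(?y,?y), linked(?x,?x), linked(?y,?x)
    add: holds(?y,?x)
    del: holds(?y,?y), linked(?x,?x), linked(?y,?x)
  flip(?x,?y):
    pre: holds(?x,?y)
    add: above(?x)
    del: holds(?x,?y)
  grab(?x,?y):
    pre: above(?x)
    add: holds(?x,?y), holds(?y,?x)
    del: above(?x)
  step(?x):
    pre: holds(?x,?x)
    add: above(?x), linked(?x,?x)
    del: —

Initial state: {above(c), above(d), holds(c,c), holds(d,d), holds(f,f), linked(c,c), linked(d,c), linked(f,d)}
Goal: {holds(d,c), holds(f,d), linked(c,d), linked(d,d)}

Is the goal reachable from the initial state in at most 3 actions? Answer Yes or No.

1. drop(c,d)  →  {above(c), above(d), holds(c,c), holds(d,c), holds(f,f), linked(f,d)}
2. move(c,d)  →  {above(d), holds(c,c), holds(d,c), holds(f,f), linked(c,d), linked(d,d), linked(f,d)}
3. grab(d,f)  →  {holds(c,c), holds(d,c), holds(d,f), holds(f,d), holds(f,f), linked(c,d), linked(d,d), linked(f,d)}
optimal plan length = 3; 3 ≤ 3

Yes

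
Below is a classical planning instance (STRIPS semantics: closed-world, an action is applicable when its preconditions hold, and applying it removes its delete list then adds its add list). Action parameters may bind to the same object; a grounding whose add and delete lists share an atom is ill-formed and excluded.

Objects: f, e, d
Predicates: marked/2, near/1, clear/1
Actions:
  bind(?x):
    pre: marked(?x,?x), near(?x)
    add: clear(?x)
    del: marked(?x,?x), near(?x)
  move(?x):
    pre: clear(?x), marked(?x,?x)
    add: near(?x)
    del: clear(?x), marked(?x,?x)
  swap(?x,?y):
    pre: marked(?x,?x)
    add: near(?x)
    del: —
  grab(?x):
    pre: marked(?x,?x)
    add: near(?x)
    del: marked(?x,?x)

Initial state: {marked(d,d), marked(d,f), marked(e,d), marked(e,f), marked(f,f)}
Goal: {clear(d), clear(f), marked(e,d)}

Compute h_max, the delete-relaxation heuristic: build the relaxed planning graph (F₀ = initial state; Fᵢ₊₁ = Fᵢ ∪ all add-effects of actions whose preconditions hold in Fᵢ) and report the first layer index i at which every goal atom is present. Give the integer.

2

F0 = init (5 atoms)
F1 = F0 ∪ {near(d), near(f)}  (7 atoms)
F2 = F1 ∪ {clear(d), clear(f)}  (9 atoms)
goal ⊆ F2  ⇒  h_max = 2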